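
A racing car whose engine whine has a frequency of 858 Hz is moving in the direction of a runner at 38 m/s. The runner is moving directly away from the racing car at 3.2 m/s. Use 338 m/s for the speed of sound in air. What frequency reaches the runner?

Both move, so f' = f · (v − v_o)/(v − v_s).
f' = 858 × (338 − 3.2)/(338 − 38) = 858 × 334.8/300 ≈ 958 Hz.

958 Hz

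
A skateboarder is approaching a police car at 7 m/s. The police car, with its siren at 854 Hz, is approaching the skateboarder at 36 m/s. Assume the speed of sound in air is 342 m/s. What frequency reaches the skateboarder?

Both move, so f' = f · (v + v_o)/(v − v_s).
f' = 854 × (342 + 7)/(342 − 36) = 854 × 349/306 ≈ 974 Hz.

974 Hz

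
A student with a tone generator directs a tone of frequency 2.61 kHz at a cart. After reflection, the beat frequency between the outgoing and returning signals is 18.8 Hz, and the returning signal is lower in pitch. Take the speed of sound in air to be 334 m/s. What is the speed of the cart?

Double Doppler shift off a moving reflector: f₂ = f₀ · (v + u)/(v − u) (u > 0 toward emitter).
Returning signal is lower, so f₂ = f₀ − Δf = 2610 − 18.8 = 2591.2 Hz.
Rearranging, u = v · (f₂ − f₀)/(f₂ + f₀) = 334 × -18.8/5201.2 ≈ -1.21 m/s.
So the cart is moving at 1.21 m/s away from the emitter.

1.21 m/s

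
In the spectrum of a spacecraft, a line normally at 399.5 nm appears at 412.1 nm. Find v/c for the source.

0.031c

λ'/λ₀ = 1.0315 > 1 (redshift), so the source is receding.
λ'/λ₀ = √((1 + β)/(1 − β)) for a receding source ⇒ β = (r² − 1)/(r² + 1) with r = λ'/λ₀.
β = (1.0641 − 1)/(1.0641 + 1) ≈ 0.031.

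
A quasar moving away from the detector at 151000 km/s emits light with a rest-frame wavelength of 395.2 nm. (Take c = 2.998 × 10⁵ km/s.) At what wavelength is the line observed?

687.9 nm

β = v/c = 151000/299800 = 0.5037.
Relativistic Doppler for wavelength: λ' = λ₀ · √((1 + β)/(1 − β)).
λ' = 395.2 × √(1.5037/0.4963) = 395.2 × 1.74057 ≈ 687.9 nm.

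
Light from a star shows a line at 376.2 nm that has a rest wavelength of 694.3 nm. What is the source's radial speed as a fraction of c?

0.546c

λ'/λ₀ = 0.5418 < 1 (blueshift), so the source is approaching.
λ'/λ₀ = √((1 − β)/(1 + β)) for an approaching source ⇒ β = (1 − r²)/(1 + r²) with r = λ'/λ₀.
β = (1 − 0.2936)/(1 + 0.2936) ≈ 0.546.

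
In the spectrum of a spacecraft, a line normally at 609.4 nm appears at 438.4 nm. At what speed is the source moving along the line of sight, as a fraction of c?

0.318c

λ'/λ₀ = 0.7194 < 1 (blueshift), so the source is approaching.
λ'/λ₀ = √((1 − β)/(1 + β)) for an approaching source ⇒ β = (1 − r²)/(1 + r²) with r = λ'/λ₀.
β = (1 − 0.5175)/(1 + 0.5175) ≈ 0.318.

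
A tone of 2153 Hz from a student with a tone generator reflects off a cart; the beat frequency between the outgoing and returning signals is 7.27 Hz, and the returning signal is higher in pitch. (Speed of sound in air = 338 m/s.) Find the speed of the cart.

Double Doppler shift off a moving reflector: f₂ = f₀ · (v + u)/(v − u) (u > 0 toward emitter).
Returning signal is higher, so f₂ = f₀ + Δf = 2153 + 7.27 = 2160.27 Hz.
Rearranging, u = v · (f₂ − f₀)/(f₂ + f₀) = 338 × 7.27/4313.27 ≈ 0.57 m/s.
So the cart is moving at 0.57 m/s toward the emitter.

0.57 m/s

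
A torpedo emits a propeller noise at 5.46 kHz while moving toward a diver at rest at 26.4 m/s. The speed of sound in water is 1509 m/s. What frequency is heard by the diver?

5.56 kHz

Moving source, stationary observer: f' = f · v/(v − v_s) since the source is approaching.
f' = 5.46 × 1509/(1509 − 26.4) = 5.46 × 1509/1483 ≈ 5.56 kHz.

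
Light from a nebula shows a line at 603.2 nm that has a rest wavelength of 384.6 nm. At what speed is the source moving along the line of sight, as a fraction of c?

λ'/λ₀ = 1.5684 > 1 (redshift), so the source is receding.
λ'/λ₀ = √((1 + β)/(1 − β)) for a receding source ⇒ β = (r² − 1)/(r² + 1) with r = λ'/λ₀.
β = (2.4598 − 1)/(2.4598 + 1) ≈ 0.422.

0.422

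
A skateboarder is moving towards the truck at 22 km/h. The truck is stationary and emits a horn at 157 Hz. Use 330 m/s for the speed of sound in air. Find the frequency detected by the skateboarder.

160 Hz

22 km/h = 6.111 m/s.
Only the observer moves, toward the source, so f' = f · (v + v_o)/v.
f' = 157 × (330 + 6.111)/330 = 157 × 336.11/330 ≈ 160 Hz.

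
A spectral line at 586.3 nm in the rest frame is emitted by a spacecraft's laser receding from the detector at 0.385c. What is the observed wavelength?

Relativistic Doppler for wavelength: λ' = λ₀ · √((1 + β)/(1 − β)).
λ' = 586.3 × √(1.3850/0.6150) = 586.3 × 1.50068 ≈ 879.8 nm.

879.8 nm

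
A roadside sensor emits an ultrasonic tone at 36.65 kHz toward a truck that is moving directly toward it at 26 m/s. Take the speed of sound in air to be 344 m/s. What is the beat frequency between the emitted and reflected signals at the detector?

5993 Hz

The truck first receives the wave as a moving observer: f₁ = f₀ · (v + u)/v = 36.65 × (344 + 26)/344 ≈ 39.42 kHz.
On reflection it acts as a source moving toward the stationary detector: f₂ = f₁ · v/(v − u) = 39.42 × 344/318 ≈ 42.64 kHz.
Equivalently f₂ = f₀ · (v + u)/(v − u).
Beat frequency (with f₀ = 36650 Hz): |f₂ − f₀| = 2u·f₀/(v − u) = 2 × 26 × 36650/318 ≈ 5993 Hz.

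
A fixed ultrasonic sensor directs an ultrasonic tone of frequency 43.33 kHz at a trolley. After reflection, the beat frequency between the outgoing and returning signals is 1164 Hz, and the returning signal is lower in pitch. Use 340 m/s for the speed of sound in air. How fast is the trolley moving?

4.6 m/s

Double Doppler shift off a moving reflector: f₂ = f₀ · (v + u)/(v − u) (u > 0 toward emitter).
Returning signal is lower, so f₂ = f₀ − Δf = 43330 − 1164 = 42166 Hz.
Rearranging, u = v · (f₂ − f₀)/(f₂ + f₀) = 340 × -1164/85496 ≈ -4.6 m/s.
So the trolley is moving at 4.6 m/s away from the emitter.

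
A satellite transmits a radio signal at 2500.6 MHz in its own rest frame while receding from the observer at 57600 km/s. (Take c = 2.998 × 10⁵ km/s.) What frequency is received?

2058.5 MHz

β = v/c = 57600/299800 = 0.1921.
Relativistic Doppler for frequency: f' = f₀ · √((1 − β)/(1 + β)).
f' = 2500.6 × √(0.8079/1.1921) = 2500.6 × 0.82321 ≈ 2058.5 MHz.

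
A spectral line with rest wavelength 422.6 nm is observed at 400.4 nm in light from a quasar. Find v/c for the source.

0.054c

λ'/λ₀ = 0.9475 < 1 (blueshift), so the source is approaching.
λ'/λ₀ = √((1 − β)/(1 + β)) for an approaching source ⇒ β = (1 − r²)/(1 + r²) with r = λ'/λ₀.
β = (1 − 0.8977)/(1 + 0.8977) ≈ 0.054.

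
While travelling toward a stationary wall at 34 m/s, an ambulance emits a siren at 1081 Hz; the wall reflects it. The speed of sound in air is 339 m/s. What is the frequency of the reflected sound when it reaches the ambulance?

The wall receives the sound from a moving source: f₁ = f₀ · v/(v − v_e) = 1081 × 339/305 ≈ 1202 Hz.
On the return leg the ambulance is a moving observer: f₂ = f₁ · (v + v_e)/v = 1202 × 373/339 ≈ 1322 Hz.
Equivalently f₂ = f₀ · (v + v_e)/(v − v_e).

1322 Hz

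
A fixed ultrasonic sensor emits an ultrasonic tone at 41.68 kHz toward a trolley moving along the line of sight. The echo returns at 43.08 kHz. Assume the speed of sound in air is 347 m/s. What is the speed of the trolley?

5.7 m/s

Double Doppler shift off a moving reflector: f₂ = f₀ · (v + u)/(v − u) (u > 0 toward emitter).
Rearranging, u = v · (f₂ − f₀)/(f₂ + f₀) = 347 × 1.40/84.76 ≈ 5.7 m/s.
So the trolley is moving at 5.7 m/s toward the emitter.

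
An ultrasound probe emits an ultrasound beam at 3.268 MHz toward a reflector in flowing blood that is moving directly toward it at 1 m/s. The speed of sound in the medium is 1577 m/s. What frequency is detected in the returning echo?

At the reflector in flowing blood (a moving observer), f₁ = f₀ · (v + u)/v = 3.268 × 1578/1577 ≈ 3.270 MHz.
On reflection it acts as a source moving toward the stationary detector: f₂ = f₁ · v/(v − u) = 3.270 × 1577/1576 ≈ 3.272 MHz.

3.272 MHz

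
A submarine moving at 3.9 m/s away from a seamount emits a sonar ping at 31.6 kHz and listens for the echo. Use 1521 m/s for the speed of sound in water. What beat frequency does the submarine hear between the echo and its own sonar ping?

162 Hz

The seamount receives the sound from a moving source: f₁ = f₀ · v/(v + v_e) = 31.6 × 1521/1524.9 ≈ 31.5192 kHz.
On the return leg the submarine is a moving observer: f₂ = f₁ · (v − v_e)/v = 31.5192 × 1517.1/1521 ≈ 31.4384 kHz.
Beat against the emitted tone (with f₀ = 31600 Hz): |f₂ − f₀| = 2v_e·f₀/(v + v_e) = 2 × 3.9 × 31600/1524.9 ≈ 162 Hz.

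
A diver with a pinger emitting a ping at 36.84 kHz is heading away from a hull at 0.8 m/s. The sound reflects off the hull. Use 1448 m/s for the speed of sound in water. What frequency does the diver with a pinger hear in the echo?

The hull receives the sound from a moving source: f₁ = f₀ · v/(v + v_e) = 36.84 × 1448/1448.8 ≈ 36.8 kHz.
On the return leg the diver with a pinger is a moving observer: f₂ = f₁ · (v − v_e)/v = 36.8 × 1447.2/1448 ≈ 36.8 kHz.
Equivalently f₂ = f₀ · (v − v_e)/(v + v_e).

36.8 kHz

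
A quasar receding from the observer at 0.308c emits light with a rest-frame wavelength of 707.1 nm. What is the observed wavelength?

Relativistic Doppler for wavelength: λ' = λ₀ · √((1 + β)/(1 − β)).
λ' = 707.1 × √(1.3080/0.6920) = 707.1 × 1.37484 ≈ 972.1 nm.

972.1 nm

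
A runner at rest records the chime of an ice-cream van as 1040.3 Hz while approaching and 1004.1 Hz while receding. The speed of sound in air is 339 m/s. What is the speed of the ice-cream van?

f₁/f₂ = (v + v_s)/(v − v_s), so v_s = v · (f₁ − f₂)/(f₁ + f₂).
v_s = 339 × (1040.3 − 1004.1)/(1040.3 + 1004.1) = 339 × 36.2/2044.4 ≈ 6.0 m/s.

6.0 m/s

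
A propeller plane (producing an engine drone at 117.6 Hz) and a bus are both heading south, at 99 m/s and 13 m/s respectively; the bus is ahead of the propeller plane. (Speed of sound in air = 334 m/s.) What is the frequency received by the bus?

161 Hz

The bus is ahead, so the propeller plane is moving toward it while the bus is moving away from the propeller plane.
Both move, so f' = f · (v − v_o)/(v − v_s).
f' = 117.6 × (334 − 13)/(334 − 99) = 117.6 × 321/235 ≈ 161 Hz.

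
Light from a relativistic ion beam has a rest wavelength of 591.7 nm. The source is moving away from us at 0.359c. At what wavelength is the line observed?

Relativistic Doppler for wavelength: λ' = λ₀ · √((1 + β)/(1 − β)).
λ' = 591.7 × √(1.3590/0.6410) = 591.7 × 1.45606 ≈ 861.6 nm.

861.6 nm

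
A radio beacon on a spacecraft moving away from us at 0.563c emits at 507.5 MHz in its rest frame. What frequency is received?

Relativistic Doppler for frequency: f' = f₀ · √((1 − β)/(1 + β)).
f' = 507.5 × √(0.4370/1.5630) = 507.5 × 0.52876 ≈ 268.3 MHz.

268.3 MHz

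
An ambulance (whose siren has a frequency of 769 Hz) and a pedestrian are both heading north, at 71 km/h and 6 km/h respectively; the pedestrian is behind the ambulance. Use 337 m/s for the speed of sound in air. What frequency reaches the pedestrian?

71 km/h = 19.72 m/s; 6 km/h = 1.667 m/s.
The pedestrian is behind, so the ambulance is moving away from it while the pedestrian is moving toward the ambulance.
General Doppler shift: f' = f · (v + v_o)/(v + v_s).
f' = 769 × (337 + 1.667)/(337 + 19.72) = 769 × 338.67/356.72 ≈ 730 Hz.

730 Hz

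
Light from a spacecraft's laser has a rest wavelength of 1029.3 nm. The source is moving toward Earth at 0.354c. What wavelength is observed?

711.0 nm

Relativistic Doppler for wavelength: λ' = λ₀ · √((1 − β)/(1 + β)).
λ' = 1029.3 × √(0.6460/1.3540) = 1029.3 × 0.69073 ≈ 711.0 nm.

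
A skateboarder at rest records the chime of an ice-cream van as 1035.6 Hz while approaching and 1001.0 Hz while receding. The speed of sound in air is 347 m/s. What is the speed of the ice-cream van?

5.9 m/s

f₁/f₂ = (v + v_s)/(v − v_s), so v_s = v · (f₁ − f₂)/(f₁ + f₂).
v_s = 347 × (1035.6 − 1001.0)/(1035.6 + 1001.0) = 347 × 34.6/2036.6 ≈ 5.9 m/s.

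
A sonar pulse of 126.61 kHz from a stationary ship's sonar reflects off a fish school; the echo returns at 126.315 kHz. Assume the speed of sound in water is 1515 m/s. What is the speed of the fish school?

1.77 m/s

Double Doppler shift off a moving reflector: f₂ = f₀ · (v + u)/(v − u) (u > 0 toward emitter).
Rearranging, u = v · (f₂ − f₀)/(f₂ + f₀) = 1515 × -0.295/252.925 ≈ -1.77 m/s.
So the fish school is moving at 1.77 m/s away from the emitter.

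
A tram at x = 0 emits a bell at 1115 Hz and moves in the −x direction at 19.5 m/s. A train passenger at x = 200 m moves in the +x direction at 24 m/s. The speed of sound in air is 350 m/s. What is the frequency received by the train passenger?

The observer lies on the +x side, so the source is heading away from the observer and the observer is heading away from the source.
General Doppler shift: f' = f · (v − v_o)/(v + v_s).
f' = 1115 × (350 − 24)/(350 + 19.5) = 1115 × 326/369.5 ≈ 984 Hz.

984 Hz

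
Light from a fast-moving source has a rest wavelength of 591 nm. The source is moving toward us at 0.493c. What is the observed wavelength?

344.4 nm

Relativistic Doppler for wavelength: λ' = λ₀ · √((1 − β)/(1 + β)).
λ' = 591 × √(0.5070/1.4930) = 591 × 0.58274 ≈ 344.4 nm.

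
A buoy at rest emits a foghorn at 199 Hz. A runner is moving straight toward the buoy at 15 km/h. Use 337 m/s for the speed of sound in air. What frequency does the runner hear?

15 km/h = 4.167 m/s.
Only the observer moves, toward the source, so f' = f · (v + v_o)/v.
f' = 199 × (337 + 4.167)/337 = 199 × 341.17/337 ≈ 201 Hz.

201 Hz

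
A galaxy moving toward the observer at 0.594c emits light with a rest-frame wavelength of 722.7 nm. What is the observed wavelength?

Relativistic Doppler for wavelength: λ' = λ₀ · √((1 − β)/(1 + β)).
λ' = 722.7 × √(0.4060/1.5940) = 722.7 × 0.50468 ≈ 364.7 nm.

364.7 nm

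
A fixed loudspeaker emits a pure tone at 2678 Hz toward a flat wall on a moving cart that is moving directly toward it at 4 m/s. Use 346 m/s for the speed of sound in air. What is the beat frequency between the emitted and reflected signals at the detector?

63 Hz

The flat wall on a moving cart first receives the wave as a moving observer: f₁ = f₀ · (v + u)/v = 2678 × (346 + 4)/346 ≈ 2709.0 Hz.
The reflection then acts as a moving source: f₂ = f₁ · v/(v − u) ≈ 2740.6 Hz.
Beat frequency: |f₂ − f₀| = 2u·f₀/(v − u) = 2 × 4 × 2678/342 ≈ 63 Hz.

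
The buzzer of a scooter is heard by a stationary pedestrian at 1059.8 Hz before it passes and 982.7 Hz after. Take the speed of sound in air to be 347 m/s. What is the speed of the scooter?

13.1 m/s

f₁/f₂ = (v + v_s)/(v − v_s), so v_s = v · (f₁ − f₂)/(f₁ + f₂).
v_s = 347 × (1059.8 − 982.7)/(1059.8 + 982.7) = 347 × 77.1/2042.5 ≈ 13.1 m/s.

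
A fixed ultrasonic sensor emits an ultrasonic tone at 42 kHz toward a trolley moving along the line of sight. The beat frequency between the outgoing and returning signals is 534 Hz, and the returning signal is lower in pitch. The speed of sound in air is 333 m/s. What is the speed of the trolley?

Double Doppler shift off a moving reflector: f₂ = f₀ · (v + u)/(v − u) (u > 0 toward emitter).
Returning signal is lower, so f₂ = f₀ − Δf = 42000 − 534 = 41466 Hz.
Rearranging, u = v · (f₂ − f₀)/(f₂ + f₀) = 333 × -534/83466 ≈ -2.13 m/s.
So the trolley is moving at 2.13 m/s away from the emitter.

2.13 m/s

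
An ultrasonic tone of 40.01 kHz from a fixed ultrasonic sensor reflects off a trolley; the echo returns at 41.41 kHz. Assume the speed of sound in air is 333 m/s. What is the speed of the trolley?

5.7 m/s

Double Doppler shift off a moving reflector: f₂ = f₀ · (v + u)/(v − u) (u > 0 toward emitter).
Rearranging, u = v · (f₂ − f₀)/(f₂ + f₀) = 333 × 1.40/81.42 ≈ 5.7 m/s.
So the trolley is moving at 5.7 m/s toward the emitter.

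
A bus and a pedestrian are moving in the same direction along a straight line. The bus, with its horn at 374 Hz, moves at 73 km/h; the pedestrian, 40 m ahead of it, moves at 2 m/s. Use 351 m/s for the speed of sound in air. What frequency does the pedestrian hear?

395 Hz

73 km/h = 20.28 m/s.
The pedestrian is ahead, so the bus is moving toward it while the pedestrian is moving away from the bus.
Both move, so f' = f · (v − v_o)/(v − v_s).
f' = 374 × (351 − 2)/(351 − 20.28) = 374 × 349/330.72 ≈ 395 Hz.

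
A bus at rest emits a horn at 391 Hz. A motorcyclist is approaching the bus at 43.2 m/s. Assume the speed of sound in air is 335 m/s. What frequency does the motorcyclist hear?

441 Hz

Only the observer moves, toward the source, so f' = f · (v + v_o)/v.
f' = 391 × (335 + 43.2)/335 = 391 × 378.2/335 ≈ 441 Hz.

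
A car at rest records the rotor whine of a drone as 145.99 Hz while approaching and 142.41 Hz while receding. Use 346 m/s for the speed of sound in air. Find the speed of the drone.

4.3 m/s

f₁/f₂ = (v + v_s)/(v − v_s), so v_s = v · (f₁ − f₂)/(f₁ + f₂).
v_s = 346 × (145.99 − 142.41)/(145.99 + 142.41) = 346 × 3.58/288.40 ≈ 4.3 m/s.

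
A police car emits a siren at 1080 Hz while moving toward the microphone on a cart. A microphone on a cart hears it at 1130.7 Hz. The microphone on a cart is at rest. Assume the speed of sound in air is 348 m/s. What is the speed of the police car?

15.6 m/s

f' = f · v/(v − v_s) ⇒ v_s = v · |1 − f/f'|.
v_s = 348 × |1 − 1080/1130.7| = 348 × 0.04484 ≈ 15.6 m/s.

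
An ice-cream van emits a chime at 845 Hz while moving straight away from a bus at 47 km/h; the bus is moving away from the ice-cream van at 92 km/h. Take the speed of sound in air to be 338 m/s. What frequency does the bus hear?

47 km/h = 13.06 m/s; 92 km/h = 25.56 m/s.
General Doppler shift: f' = f · (v − v_o)/(v + v_s).
f' = 845 × (338 − 25.56)/(338 + 13.06) = 845 × 312.44/351.06 ≈ 752 Hz.

752 Hz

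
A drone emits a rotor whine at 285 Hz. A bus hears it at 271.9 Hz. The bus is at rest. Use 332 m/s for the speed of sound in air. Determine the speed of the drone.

f' < f, so the drone is receding.
f' = f · v/(v + v_s) ⇒ v_s = v · |1 − f/f'|.
v_s = 332 × |1 − 285/271.9| = 332 × 0.04818 ≈ 16.0 m/s.

16.0 m/s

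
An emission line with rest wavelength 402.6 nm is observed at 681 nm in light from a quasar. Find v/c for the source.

0.482c

λ'/λ₀ = 1.6915 > 1 (redshift), so the source is receding.
λ'/λ₀ = √((1 + β)/(1 − β)) for a receding source ⇒ β = (r² − 1)/(r² + 1) with r = λ'/λ₀.
β = (2.8612 − 1)/(2.8612 + 1) ≈ 0.482.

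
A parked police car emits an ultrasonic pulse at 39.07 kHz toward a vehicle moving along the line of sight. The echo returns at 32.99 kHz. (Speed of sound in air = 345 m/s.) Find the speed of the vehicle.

Double Doppler shift off a moving reflector: f₂ = f₀ · (v + u)/(v − u) (u > 0 toward emitter).
Rearranging, u = v · (f₂ − f₀)/(f₂ + f₀) = 345 × -6.08/72.06 ≈ -29 m/s.
So the vehicle is moving at 29 m/s away from the emitter.

29 m/s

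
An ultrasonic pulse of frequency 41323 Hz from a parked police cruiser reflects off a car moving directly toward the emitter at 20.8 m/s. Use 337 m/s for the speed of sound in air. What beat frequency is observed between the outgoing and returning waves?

5437 Hz

The car first receives the wave as a moving observer: f₁ = f₀ · (v + u)/v = 41323 × (337 + 20.8)/337 ≈ 43873 Hz.
On reflection it acts as a source moving toward the stationary detector: f₂ = f₁ · v/(v − u) = 43873 × 337/316.2 ≈ 46760 Hz.
Beat frequency: |f₂ − f₀| = 2u·f₀/(v − u) = 2 × 20.8 × 41323/316.2 ≈ 5437 Hz.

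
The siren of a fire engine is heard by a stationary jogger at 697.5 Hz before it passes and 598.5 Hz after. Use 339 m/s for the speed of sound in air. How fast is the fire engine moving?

f₁/f₂ = (v + v_s)/(v − v_s), so v_s = v · (f₁ − f₂)/(f₁ + f₂).
v_s = 339 × (697.5 − 598.5)/(697.5 + 598.5) = 339 × 99.0/1296.0 ≈ 26 m/s.

26 m/s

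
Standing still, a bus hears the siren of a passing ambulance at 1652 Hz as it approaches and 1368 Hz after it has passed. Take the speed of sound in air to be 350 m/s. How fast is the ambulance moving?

33 m/s

f₁/f₂ = (v + v_s)/(v − v_s), so v_s = v · (f₁ − f₂)/(f₁ + f₂).
v_s = 350 × (1652 − 1368)/(1652 + 1368) = 350 × 284/3020 ≈ 33 m/s.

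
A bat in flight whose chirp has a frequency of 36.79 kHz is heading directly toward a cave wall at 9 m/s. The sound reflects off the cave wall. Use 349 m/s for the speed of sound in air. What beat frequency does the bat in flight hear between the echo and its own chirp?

The cave wall receives the sound from a moving source: f₁ = f₀ · v/(v − v_e) = 36.79 × 349/340 ≈ 37.764 kHz.
On the return leg the bat in flight is a moving observer: f₂ = f₁ · (v + v_e)/v = 37.764 × 358/349 ≈ 38.738 kHz.
Equivalently f₂ = f₀ · (v + v_e)/(v − v_e).
Beat against the emitted tone (with f₀ = 36790 Hz): |f₂ − f₀| = 2v_e·f₀/(v − v_e) = 2 × 9 × 36790/340 ≈ 1948 Hz.

1948 Hz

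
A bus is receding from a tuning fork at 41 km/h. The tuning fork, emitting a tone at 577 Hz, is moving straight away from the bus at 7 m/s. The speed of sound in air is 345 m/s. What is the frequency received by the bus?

547 Hz

41 km/h = 11.39 m/s.
With source receding and observer receding, f' = f · (v − v_o)/(v + v_s).
f' = 577 × (345 − 11.39)/(345 + 7) = 577 × 333.61/352 ≈ 547 Hz.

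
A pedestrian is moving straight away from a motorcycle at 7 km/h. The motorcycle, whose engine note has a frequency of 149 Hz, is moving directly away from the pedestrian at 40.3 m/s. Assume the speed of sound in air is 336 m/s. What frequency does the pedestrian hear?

7 km/h = 1.944 m/s.
Both move, so f' = f · (v − v_o)/(v + v_s).
f' = 149 × (336 − 1.944)/(336 + 40.3) = 149 × 334.06/376.3 ≈ 132 Hz.

132 Hz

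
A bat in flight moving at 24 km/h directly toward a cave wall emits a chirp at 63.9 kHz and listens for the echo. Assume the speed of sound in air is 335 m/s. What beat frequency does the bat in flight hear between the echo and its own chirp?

24 km/h = 6.667 m/s.
The cave wall receives the sound from a moving source: f₁ = f₀ · v/(v − v_e) = 63.9 × 335/328.33 ≈ 65.20 kHz.
On the return leg the bat in flight is a moving observer: f₂ = f₁ · (v + v_e)/v = 65.20 × 341.67/335 ≈ 66.49 kHz.
Beat against the emitted tone (with f₀ = 63900 Hz): |f₂ − f₀| = 2v_e·f₀/(v − v_e) = 2 × 6.667 × 63900/328.33 ≈ 2595 Hz.

2595 Hz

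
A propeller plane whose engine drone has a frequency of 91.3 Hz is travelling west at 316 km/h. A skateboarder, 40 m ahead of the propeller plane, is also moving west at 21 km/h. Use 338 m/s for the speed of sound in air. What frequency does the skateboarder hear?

121 Hz

316 km/h = 87.78 m/s; 21 km/h = 5.833 m/s.
The skateboarder is ahead, so the propeller plane is moving toward it while the skateboarder is moving away from the propeller plane.
With source approaching and observer receding, f' = f · (v − v_o)/(v − v_s).
f' = 91.3 × (338 − 5.833)/(338 − 87.78) = 91.3 × 332.17/250.22 ≈ 121 Hz.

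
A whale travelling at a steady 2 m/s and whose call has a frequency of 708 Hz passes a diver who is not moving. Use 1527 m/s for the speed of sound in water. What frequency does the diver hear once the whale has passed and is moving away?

707 Hz

Receding: f₂ = f · v/(v + v_s) = 708 × 1527/1529 ≈ 707 Hz.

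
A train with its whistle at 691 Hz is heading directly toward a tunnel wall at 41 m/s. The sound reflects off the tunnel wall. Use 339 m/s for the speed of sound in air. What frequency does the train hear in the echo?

The tunnel wall receives the sound from a moving source: f₁ = f₀ · v/(v − v_e) = 691 × 339/298 ≈ 786 Hz.
On the return leg the train is a moving observer: f₂ = f₁ · (v + v_e)/v = 786 × 380/339 ≈ 881 Hz.

881 Hz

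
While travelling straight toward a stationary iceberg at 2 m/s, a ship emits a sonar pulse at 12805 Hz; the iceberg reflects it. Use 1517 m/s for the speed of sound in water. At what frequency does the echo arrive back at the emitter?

The iceberg receives the sound from a moving source: f₁ = f₀ · v/(v − v_e) = 12805 × 1517/1515 ≈ 12822 Hz.
On the return leg the ship is a moving observer: f₂ = f₁ · (v + v_e)/v = 12822 × 1519/1517 ≈ 12839 Hz.

12839 Hz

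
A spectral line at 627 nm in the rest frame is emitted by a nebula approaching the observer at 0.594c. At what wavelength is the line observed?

316.4 nm

Relativistic Doppler for wavelength: λ' = λ₀ · √((1 − β)/(1 + β)).
λ' = 627 × √(0.4060/1.5940) = 627 × 0.50468 ≈ 316.4 nm.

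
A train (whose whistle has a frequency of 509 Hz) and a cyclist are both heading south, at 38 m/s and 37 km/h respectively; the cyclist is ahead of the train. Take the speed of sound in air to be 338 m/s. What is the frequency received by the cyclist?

556 Hz

37 km/h = 10.28 m/s.
The cyclist is ahead, so the train is moving toward it while the cyclist is moving away from the train.
Both move, so f' = f · (v − v_o)/(v − v_s).
f' = 509 × (338 − 10.28)/(338 − 38) = 509 × 327.72/300 ≈ 556 Hz.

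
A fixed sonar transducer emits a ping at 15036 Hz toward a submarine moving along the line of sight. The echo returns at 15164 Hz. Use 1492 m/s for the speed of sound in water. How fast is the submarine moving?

Double Doppler shift off a moving reflector: f₂ = f₀ · (v + u)/(v − u) (u > 0 toward emitter).
Rearranging, u = v · (f₂ − f₀)/(f₂ + f₀) = 1492 × 128/30200 ≈ 6.3 m/s.
So the submarine is moving at 6.3 m/s toward the emitter.

6.3 m/s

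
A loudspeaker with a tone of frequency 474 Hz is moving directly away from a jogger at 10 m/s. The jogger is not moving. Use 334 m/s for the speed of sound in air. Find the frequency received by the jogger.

460 Hz

Moving source, stationary observer: f' = f · v/(v + v_s) since the source is receding.
f' = 474 × 334/(334 + 10) = 474 × 334/344 ≈ 460 Hz.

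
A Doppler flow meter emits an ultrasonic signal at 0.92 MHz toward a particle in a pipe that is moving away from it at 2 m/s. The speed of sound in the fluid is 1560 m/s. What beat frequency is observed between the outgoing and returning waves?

At the particle in a pipe (a moving observer), f₁ = f₀ · (v − u)/v = 0.92 × 1558/1560 ≈ 0.91882 MHz.
On reflection it acts as a source moving away from the stationary detector: f₂ = f₁ · v/(v + u) = 0.91882 × 1560/1562 ≈ 0.91764 MHz.
Beat frequency (with f₀ = 920000 Hz): |f₂ − f₀| = 2u·f₀/(v + u) = 2 × 2 × 920000/1562 ≈ 2356 Hz.

2356 Hz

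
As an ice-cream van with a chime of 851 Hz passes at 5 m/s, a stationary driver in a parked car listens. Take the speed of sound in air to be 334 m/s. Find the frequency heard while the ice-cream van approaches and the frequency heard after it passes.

864 Hz approaching; 838 Hz receding

Approaching: f₁ = f · v/(v − v_s) = 851 × 334/329 ≈ 864 Hz.
Receding: f₂ = f · v/(v + v_s) = 851 × 334/339 ≈ 838 Hz.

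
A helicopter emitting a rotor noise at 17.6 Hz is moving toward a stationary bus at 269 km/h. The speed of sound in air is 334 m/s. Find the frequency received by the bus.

22.7 Hz

269 km/h = 74.72 m/s.
With the source moving toward a stationary observer, f' = f · v/(v − v_s).
f' = 17.6 × 334/(334 − 74.72) = 17.6 × 334/259.3 ≈ 22.7 Hz.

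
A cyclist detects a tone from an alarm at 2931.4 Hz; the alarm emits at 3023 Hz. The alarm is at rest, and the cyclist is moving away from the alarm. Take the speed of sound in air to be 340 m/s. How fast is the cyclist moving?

10.3 m/s

f' = f · (v − v_o)/v ⇒ v_o = v · |f'/f − 1|.
v_o = 340 × |2931.4/3023 − 1| = 340 × 0.0303 ≈ 10.3 m/s.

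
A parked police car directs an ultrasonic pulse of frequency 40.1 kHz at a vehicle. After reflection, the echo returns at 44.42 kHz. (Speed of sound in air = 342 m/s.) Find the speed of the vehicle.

17.5 m/s

Double Doppler shift off a moving reflector: f₂ = f₀ · (v + u)/(v − u) (u > 0 toward emitter).
Rearranging, u = v · (f₂ − f₀)/(f₂ + f₀) = 342 × 4.32/84.52 ≈ 17.5 m/s.
So the vehicle is moving at 17.5 m/s toward the emitter.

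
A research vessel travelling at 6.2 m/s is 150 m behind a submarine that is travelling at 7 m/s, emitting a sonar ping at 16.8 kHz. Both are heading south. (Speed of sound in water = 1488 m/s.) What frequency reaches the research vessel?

16.79 kHz

The research vessel is behind, so the submarine is moving away from it while the research vessel is moving toward the submarine.
General Doppler shift: f' = f · (v + v_o)/(v + v_s).
f' = 16.8 × (1488 + 6.2)/(1488 + 7) = 16.8 × 1494.2/1495 ≈ 16.79 kHz.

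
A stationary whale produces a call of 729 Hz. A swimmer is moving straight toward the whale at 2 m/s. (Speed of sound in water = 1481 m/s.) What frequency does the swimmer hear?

730 Hz

Only the observer moves, toward the source, so f' = f · (v + v_o)/v.
f' = 729 × (1481 + 2)/1481 = 729 × 1483/1481 ≈ 730 Hz.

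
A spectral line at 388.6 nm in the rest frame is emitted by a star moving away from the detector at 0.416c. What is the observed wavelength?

Relativistic Doppler for wavelength: λ' = λ₀ · √((1 + β)/(1 − β)).
λ' = 388.6 × √(1.4160/0.5840) = 388.6 × 1.55713 ≈ 605.1 nm.

605.1 nm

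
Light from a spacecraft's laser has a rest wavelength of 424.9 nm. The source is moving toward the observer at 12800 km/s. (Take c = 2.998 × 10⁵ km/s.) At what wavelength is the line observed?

407.1 nm

β = v/c = 12800/299800 = 0.0427.
Relativistic Doppler for wavelength: λ' = λ₀ · √((1 − β)/(1 + β)).
λ' = 424.9 × √(0.9573/1.0427) = 424.9 × 0.95818 ≈ 407.1 nm.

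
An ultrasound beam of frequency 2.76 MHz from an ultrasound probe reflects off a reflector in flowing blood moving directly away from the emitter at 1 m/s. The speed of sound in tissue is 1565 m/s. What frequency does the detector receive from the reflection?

At the reflector in flowing blood (a moving observer), f₁ = f₀ · (v − u)/v = 2.76 × 1564/1565 ≈ 2.758 MHz.
The reflection then acts as a moving source: f₂ = f₁ · v/(v + u) ≈ 2.756 MHz.
Equivalently f₂ = f₀ · (v − u)/(v + u).

2.756 MHz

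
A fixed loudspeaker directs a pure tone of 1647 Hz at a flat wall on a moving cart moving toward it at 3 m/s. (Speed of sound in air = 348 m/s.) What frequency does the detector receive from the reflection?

1676 Hz

At the flat wall on a moving cart (a moving observer), f₁ = f₀ · (v + u)/v = 1647 × 351/348 ≈ 1661 Hz.
The reflection then acts as a moving source: f₂ = f₁ · v/(v − u) ≈ 1676 Hz.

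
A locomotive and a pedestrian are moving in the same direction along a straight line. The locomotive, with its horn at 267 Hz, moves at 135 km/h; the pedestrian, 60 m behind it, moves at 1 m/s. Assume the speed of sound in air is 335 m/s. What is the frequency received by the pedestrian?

135 km/h = 37.5 m/s.
The pedestrian is behind, so the locomotive is moving away from it while the pedestrian is moving toward the locomotive.
Both move, so f' = f · (v + v_o)/(v + v_s).
f' = 267 × (335 + 1)/(335 + 37.5) = 267 × 336/372.5 ≈ 241 Hz.

241 Hz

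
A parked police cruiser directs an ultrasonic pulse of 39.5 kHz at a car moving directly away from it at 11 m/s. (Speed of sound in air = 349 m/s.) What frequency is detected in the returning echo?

37.1 kHz

The car first receives the wave as a moving observer: f₁ = f₀ · (v − u)/v = 39.5 × (349 − 11)/349 ≈ 38.3 kHz.
The reflection then acts as a moving source: f₂ = f₁ · v/(v + u) ≈ 37.1 kHz.
Equivalently f₂ = f₀ · (v − u)/(v + u).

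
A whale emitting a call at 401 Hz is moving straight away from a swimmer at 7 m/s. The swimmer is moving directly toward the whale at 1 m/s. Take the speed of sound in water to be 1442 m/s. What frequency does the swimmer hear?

399 Hz

Both move, so f' = f · (v + v_o)/(v + v_s).
f' = 401 × (1442 + 1)/(1442 + 7) = 401 × 1443/1449 ≈ 399 Hz.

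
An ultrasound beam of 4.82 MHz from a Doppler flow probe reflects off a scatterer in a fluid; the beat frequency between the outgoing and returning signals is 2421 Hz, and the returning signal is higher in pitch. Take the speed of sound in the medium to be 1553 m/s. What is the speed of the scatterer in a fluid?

Double Doppler shift off a moving reflector: f₂ = f₀ · (v + u)/(v − u) (u > 0 toward emitter).
Returning signal is higher, so f₂ = f₀ + Δf = 4820000 + 2421 = 4822421 Hz.
Rearranging, u = v · (f₂ − f₀)/(f₂ + f₀) = 1553 × 2421/9642421 ≈ 0.39 m/s.
So the scatterer in a fluid is moving at 0.39 m/s toward the emitter.

0.39 m/s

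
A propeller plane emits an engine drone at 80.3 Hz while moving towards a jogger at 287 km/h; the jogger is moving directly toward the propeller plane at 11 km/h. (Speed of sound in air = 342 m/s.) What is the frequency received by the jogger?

287 km/h = 79.72 m/s; 11 km/h = 3.056 m/s.
With source approaching and observer approaching, f' = f · (v + v_o)/(v − v_s).
f' = 80.3 × (342 + 3.056)/(342 − 79.72) = 80.3 × 345.06/262.28 ≈ 106 Hz.

106 Hz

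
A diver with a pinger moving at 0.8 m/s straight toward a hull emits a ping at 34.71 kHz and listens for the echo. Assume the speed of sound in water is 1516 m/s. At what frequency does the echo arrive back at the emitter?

The hull receives the sound from a moving source: f₁ = f₀ · v/(v − v_e) = 34.71 × 1516/1515.2 ≈ 34.7 kHz.
On the return leg the diver with a pinger is a moving observer: f₂ = f₁ · (v + v_e)/v = 34.7 × 1516.8/1516 ≈ 34.7 kHz.
Equivalently f₂ = f₀ · (v + v_e)/(v − v_e).

34.7 kHz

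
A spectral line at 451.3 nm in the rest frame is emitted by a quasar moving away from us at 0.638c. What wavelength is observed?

960.0 nm

Relativistic Doppler for wavelength: λ' = λ₀ · √((1 + β)/(1 − β)).
λ' = 451.3 × √(1.6380/0.3620) = 451.3 × 2.12717 ≈ 960.0 nm.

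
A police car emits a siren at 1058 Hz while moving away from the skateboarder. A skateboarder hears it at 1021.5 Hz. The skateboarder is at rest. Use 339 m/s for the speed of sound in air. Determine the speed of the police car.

12.1 m/s

f' = f · v/(v + v_s) ⇒ v_s = v · |1 − f/f'|.
v_s = 339 × |1 − 1058/1021.5| = 339 × 0.03573 ≈ 12.1 m/s.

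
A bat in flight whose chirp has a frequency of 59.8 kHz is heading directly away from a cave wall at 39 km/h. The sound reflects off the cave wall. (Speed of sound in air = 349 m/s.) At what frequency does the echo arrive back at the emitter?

39 km/h = 10.83 m/s.
The cave wall receives the sound from a moving source: f₁ = f₀ · v/(v + v_e) = 59.8 × 349/359.83 ≈ 58.0 kHz.
On the return leg the bat in flight is a moving observer: f₂ = f₁ · (v − v_e)/v = 58.0 × 338.17/349 ≈ 56.2 kHz.

56.2 kHz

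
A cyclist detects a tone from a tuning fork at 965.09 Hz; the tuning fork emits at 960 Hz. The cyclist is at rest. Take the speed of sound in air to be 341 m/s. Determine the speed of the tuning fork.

f' > f, so the tuning fork is approaching.
f' = f · v/(v − v_s) ⇒ v_s = v · |1 − f/f'|.
v_s = 341 × |1 − 960/965.09| = 341 × 0.005274 ≈ 1.80 m/s.

1.80 m/s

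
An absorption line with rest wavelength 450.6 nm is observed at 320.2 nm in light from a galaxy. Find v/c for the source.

λ'/λ₀ = 0.7106 < 1 (blueshift), so the source is approaching.
λ'/λ₀ = √((1 − β)/(1 + β)) for an approaching source ⇒ β = (1 − r²)/(1 + r²) with r = λ'/λ₀.
β = (1 − 0.5050)/(1 + 0.5050) ≈ 0.329.

0.329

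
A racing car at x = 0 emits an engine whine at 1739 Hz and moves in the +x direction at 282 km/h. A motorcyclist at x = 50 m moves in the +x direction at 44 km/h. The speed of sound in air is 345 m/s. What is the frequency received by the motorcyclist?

2170 Hz

282 km/h = 78.33 m/s; 44 km/h = 12.22 m/s.
The observer lies on the +x side, so the source is heading toward the observer and the observer is heading away from the source.
General Doppler shift: f' = f · (v − v_o)/(v − v_s).
f' = 1739 × (345 − 12.22)/(345 − 78.33) = 1739 × 332.78/266.67 ≈ 2170 Hz.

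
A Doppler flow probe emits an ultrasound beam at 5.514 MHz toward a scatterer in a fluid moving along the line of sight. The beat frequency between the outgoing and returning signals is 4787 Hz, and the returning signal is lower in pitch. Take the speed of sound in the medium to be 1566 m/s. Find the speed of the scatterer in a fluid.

Double Doppler shift off a moving reflector: f₂ = f₀ · (v + u)/(v − u) (u > 0 toward emitter).
Returning signal is lower, so f₂ = f₀ − Δf = 5514000 − 4787 = 5509213 Hz.
Rearranging, u = v · (f₂ − f₀)/(f₂ + f₀) = 1566 × -4787/11023213 ≈ -0.68 m/s.
So the scatterer in a fluid is moving at 0.68 m/s away from the emitter.

0.68 m/s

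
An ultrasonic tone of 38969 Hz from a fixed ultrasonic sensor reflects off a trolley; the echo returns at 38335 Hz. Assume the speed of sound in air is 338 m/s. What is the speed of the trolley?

Double Doppler shift off a moving reflector: f₂ = f₀ · (v + u)/(v − u) (u > 0 toward emitter).
Rearranging, u = v · (f₂ − f₀)/(f₂ + f₀) = 338 × -634/77304 ≈ -2.77 m/s.
So the trolley is moving at 2.77 m/s away from the emitter.

2.77 m/s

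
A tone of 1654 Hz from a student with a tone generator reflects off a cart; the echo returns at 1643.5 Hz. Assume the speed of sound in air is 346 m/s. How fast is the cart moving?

1.10 m/s

Double Doppler shift off a moving reflector: f₂ = f₀ · (v + u)/(v − u) (u > 0 toward emitter).
Rearranging, u = v · (f₂ − f₀)/(f₂ + f₀) = 346 × -10.5/3297.5 ≈ -1.10 m/s.
So the cart is moving at 1.10 m/s away from the emitter.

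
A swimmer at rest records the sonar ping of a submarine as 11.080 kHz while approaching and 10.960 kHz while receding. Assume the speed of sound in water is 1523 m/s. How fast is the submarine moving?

f₁/f₂ = (v + v_s)/(v − v_s), so v_s = v · (f₁ − f₂)/(f₁ + f₂).
v_s = 1523 × (11.080 − 10.960)/(11.080 + 10.960) = 1523 × 0.120/22.040 ≈ 8.3 m/s.

8.3 m/s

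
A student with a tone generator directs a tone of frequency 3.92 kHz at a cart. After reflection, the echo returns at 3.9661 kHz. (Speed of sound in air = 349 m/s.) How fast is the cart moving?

Double Doppler shift off a moving reflector: f₂ = f₀ · (v + u)/(v − u) (u > 0 toward emitter).
Rearranging, u = v · (f₂ − f₀)/(f₂ + f₀) = 349 × 0.0461/7.8861 ≈ 2.04 m/s.
So the cart is moving at 2.04 m/s toward the emitter.

2.04 m/s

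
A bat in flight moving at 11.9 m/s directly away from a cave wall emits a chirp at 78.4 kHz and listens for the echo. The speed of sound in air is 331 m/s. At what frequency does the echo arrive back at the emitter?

The cave wall receives the sound from a moving source: f₁ = f₀ · v/(v + v_e) = 78.4 × 331/342.9 ≈ 75.7 kHz.
On the return leg the bat in flight is a moving observer: f₂ = f₁ · (v − v_e)/v = 75.7 × 319.1/331 ≈ 73.0 kHz.
Equivalently f₂ = f₀ · (v − v_e)/(v + v_e).

73.0 kHz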